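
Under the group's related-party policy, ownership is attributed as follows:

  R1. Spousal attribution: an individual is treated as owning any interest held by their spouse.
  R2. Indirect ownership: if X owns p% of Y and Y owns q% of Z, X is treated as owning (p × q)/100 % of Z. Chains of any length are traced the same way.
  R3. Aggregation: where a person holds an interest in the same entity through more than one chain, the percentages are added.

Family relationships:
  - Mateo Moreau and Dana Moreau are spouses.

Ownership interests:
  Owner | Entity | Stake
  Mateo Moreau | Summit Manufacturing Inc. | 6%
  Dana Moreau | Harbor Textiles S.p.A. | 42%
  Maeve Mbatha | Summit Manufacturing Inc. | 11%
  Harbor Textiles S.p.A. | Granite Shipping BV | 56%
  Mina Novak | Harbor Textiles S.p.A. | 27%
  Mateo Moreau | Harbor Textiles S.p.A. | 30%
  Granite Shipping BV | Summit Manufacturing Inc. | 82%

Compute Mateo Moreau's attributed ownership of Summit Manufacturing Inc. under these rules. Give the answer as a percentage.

By spousal attribution (R1), Mateo Moreau is treated as also owning Dana Moreau's interest in Harbor Textiles S.p.A, giving 30% + 42% = 72%.
Chain via Harbor Textiles S.p.A. → Granite Shipping BV (R2): 72% × 56% × 82% = 33.0624% of Summit Manufacturing Inc.
Direct interest in Summit Manufacturing Inc: 6%.
Aggregating (R3): 33.0624% + 6% = 39.0624%.

39.0624%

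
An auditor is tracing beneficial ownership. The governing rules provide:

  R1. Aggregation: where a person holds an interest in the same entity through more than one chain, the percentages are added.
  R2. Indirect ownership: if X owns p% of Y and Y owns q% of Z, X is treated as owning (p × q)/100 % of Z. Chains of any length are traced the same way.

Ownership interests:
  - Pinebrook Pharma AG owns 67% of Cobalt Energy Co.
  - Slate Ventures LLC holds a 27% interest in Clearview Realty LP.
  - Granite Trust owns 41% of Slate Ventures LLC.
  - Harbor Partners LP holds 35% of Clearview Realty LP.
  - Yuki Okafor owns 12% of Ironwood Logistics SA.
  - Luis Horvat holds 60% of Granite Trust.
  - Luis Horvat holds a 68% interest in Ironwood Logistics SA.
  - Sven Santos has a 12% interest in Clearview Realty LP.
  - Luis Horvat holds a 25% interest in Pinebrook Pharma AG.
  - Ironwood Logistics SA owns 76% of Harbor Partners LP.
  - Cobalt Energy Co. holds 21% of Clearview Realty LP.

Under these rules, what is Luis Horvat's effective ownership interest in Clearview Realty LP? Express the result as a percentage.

28.2475%

Chain via Pinebrook Pharma AG → Cobalt Energy Co. (R2): 25% × 67% × 21% = 3.5175% of Clearview Realty LP.
Chain via Granite Trust → Slate Ventures LLC (R2): 60% × 41% × 27% = 6.642% of Clearview Realty LP.
Chain via Ironwood Logistics SA → Harbor Partners LP (R2): 68% × 76% × 35% = 18.088% of Clearview Realty LP.
Aggregating (R1): 3.5175% + 6.642% + 18.088% = 28.2475%.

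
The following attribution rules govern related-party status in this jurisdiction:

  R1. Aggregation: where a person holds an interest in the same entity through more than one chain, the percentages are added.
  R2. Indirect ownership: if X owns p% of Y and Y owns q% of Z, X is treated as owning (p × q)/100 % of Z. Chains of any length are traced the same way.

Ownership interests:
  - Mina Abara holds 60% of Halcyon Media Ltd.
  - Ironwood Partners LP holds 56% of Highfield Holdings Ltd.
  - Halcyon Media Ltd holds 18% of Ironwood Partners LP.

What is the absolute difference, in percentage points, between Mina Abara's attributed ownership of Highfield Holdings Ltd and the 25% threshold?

18.952

Chain via Halcyon Media Ltd → Ironwood Partners LP (R2): 60% × 18% × 56% = 6.048% of Highfield Holdings Ltd.
6.048% falls short of the 25% threshold by 18.952 percentage points.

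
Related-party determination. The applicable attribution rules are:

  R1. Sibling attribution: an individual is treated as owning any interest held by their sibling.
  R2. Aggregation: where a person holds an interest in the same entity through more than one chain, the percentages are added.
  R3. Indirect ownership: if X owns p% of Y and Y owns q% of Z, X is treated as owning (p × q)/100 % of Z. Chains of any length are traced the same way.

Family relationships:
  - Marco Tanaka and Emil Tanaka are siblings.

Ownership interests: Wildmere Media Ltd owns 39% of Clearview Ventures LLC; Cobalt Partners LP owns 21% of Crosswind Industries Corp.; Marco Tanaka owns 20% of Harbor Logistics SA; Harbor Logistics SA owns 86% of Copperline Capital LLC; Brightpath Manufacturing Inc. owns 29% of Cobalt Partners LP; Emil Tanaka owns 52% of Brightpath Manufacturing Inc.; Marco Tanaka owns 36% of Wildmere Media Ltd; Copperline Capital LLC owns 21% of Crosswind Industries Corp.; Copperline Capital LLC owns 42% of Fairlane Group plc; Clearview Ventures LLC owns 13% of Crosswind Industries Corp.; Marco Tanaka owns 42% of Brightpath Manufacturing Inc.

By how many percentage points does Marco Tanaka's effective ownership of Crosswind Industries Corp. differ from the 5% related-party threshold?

By sibling attribution (R1), Marco Tanaka is treated as also owning Emil Tanaka's interest in Brightpath Manufacturing Inc, giving 42% + 52% = 94%.
Chain via Wildmere Media Ltd → Clearview Ventures LLC (R3): 36% × 39% × 13% = 1.8252% of Crosswind Industries Corp.
Chain via Brightpath Manufacturing Inc. → Cobalt Partners LP (R3): 94% × 29% × 21% = 5.7246% of Crosswind Industries Corp.
Chain via Harbor Logistics SA → Copperline Capital LLC (R3): 20% × 86% × 21% = 3.612% of Crosswind Industries Corp.
Aggregating (R2): 1.8252% + 5.7246% + 3.612% = 11.1618%.
11.1618% exceeds the 5% threshold by 6.1618 percentage points.

6.1618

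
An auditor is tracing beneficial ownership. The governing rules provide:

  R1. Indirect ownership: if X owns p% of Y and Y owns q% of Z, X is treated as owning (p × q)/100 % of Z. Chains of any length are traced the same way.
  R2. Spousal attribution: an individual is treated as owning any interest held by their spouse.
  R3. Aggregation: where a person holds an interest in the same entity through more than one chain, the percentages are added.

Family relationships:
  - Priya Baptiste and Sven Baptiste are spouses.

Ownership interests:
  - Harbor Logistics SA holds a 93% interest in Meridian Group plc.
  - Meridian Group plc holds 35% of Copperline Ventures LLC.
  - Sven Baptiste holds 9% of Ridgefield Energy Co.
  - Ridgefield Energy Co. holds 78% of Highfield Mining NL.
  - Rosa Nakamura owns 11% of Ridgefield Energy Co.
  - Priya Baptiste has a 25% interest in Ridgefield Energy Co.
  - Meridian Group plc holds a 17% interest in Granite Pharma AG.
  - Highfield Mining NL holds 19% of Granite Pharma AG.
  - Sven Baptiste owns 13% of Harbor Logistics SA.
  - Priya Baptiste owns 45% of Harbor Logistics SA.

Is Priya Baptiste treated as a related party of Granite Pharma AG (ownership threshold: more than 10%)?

Yes

By spousal attribution (R2), Priya Baptiste is treated as also owning Sven Baptiste's interest in Ridgefield Energy Co, giving 25% + 9% = 34%.
By spousal attribution (R2), Priya Baptiste is treated as also owning Sven Baptiste's interest in Harbor Logistics SA, giving 45% + 13% = 58%.
Chain via Ridgefield Energy Co. → Highfield Mining NL (R1): 34% × 78% × 19% = 5.0388% of Granite Pharma AG.
Chain via Harbor Logistics SA → Meridian Group plc (R1): 58% × 93% × 17% = 9.1698% of Granite Pharma AG.
Aggregating (R3): 5.0388% + 9.1698% = 14.2086%.
14.2086% exceeds the 10% threshold, so Priya is a related party to Granite Pharma AG.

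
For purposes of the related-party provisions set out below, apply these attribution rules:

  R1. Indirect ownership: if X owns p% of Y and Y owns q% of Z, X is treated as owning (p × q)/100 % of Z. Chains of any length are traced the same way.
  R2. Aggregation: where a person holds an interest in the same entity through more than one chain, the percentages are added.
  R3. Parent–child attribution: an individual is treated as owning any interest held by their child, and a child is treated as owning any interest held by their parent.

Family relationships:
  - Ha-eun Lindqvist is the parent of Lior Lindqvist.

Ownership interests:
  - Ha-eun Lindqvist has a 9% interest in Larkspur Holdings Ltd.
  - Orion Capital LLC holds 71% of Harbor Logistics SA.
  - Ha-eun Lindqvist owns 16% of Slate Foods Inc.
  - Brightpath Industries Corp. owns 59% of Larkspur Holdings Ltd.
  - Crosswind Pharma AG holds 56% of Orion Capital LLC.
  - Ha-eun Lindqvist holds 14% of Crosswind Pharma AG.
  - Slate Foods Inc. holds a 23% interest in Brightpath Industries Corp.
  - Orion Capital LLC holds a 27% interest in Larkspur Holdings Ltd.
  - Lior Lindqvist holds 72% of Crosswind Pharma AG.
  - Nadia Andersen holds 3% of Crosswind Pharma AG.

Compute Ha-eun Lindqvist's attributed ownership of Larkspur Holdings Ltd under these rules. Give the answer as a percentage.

By parent–child attribution (R3), Ha-eun Lindqvist is treated as also owning Lior Lindqvist's interest in Crosswind Pharma AG, giving 14% + 72% = 86%.
Chain via Slate Foods Inc. → Brightpath Industries Corp. (R1): 16% × 23% × 59% = 2.1712% of Larkspur Holdings Ltd.
Chain via Crosswind Pharma AG → Orion Capital LLC (R1): 86% × 56% × 27% = 13.0032% of Larkspur Holdings Ltd.
Direct interest in Larkspur Holdings Ltd: 9%.
Aggregating (R2): 2.1712% + 13.0032% + 9% = 24.1744%.

24.1744%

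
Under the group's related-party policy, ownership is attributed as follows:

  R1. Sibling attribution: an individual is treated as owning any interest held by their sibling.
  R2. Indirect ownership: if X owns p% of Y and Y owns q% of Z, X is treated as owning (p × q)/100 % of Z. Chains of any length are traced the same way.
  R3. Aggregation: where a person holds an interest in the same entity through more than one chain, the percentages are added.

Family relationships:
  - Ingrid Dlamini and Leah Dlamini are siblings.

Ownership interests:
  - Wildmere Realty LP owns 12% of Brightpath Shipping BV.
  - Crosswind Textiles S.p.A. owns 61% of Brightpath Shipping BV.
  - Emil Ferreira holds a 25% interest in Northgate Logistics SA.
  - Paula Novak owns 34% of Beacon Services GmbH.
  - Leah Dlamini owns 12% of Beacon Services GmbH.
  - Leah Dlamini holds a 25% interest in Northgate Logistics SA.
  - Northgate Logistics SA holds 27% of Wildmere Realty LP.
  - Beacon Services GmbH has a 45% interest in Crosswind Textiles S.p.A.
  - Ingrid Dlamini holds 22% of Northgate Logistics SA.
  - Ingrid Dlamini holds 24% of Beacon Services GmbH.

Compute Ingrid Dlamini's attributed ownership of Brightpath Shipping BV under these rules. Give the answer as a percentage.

11.4048%

By sibling attribution (R1), Ingrid Dlamini is treated as also owning Leah Dlamini's interest in Beacon Services GmbH, giving 24% + 12% = 36%.
By sibling attribution (R1), Ingrid Dlamini is treated as also owning Leah Dlamini's interest in Northgate Logistics SA, giving 22% + 25% = 47%.
Chain via Beacon Services GmbH → Crosswind Textiles S.p.A. (R2): 36% × 45% × 61% = 9.882% of Brightpath Shipping BV.
Chain via Northgate Logistics SA → Wildmere Realty LP (R2): 47% × 27% × 12% = 1.5228% of Brightpath Shipping BV.
Aggregating (R3): 9.882% + 1.5228% = 11.4048%.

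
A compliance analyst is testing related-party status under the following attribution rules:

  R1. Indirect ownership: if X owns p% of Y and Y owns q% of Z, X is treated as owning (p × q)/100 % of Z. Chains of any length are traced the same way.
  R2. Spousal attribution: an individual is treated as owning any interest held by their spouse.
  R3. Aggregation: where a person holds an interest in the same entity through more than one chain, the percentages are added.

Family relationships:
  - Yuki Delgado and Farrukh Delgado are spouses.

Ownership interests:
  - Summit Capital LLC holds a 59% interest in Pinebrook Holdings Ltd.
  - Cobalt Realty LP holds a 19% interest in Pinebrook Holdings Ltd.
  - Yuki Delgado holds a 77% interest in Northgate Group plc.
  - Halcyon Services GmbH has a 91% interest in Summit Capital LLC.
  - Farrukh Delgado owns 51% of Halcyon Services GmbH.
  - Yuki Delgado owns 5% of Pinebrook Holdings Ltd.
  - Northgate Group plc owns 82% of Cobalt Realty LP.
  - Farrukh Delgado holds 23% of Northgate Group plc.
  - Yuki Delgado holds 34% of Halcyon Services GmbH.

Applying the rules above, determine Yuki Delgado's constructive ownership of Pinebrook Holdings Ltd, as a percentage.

66.2165%

By spousal attribution (R2), Yuki Delgado is treated as also owning Farrukh Delgado's interest in Halcyon Services GmbH, giving 34% + 51% = 85%.
By spousal attribution (R2), Yuki Delgado is treated as also owning Farrukh Delgado's interest in Northgate Group plc, giving 77% + 23% = 100%.
Chain via Halcyon Services GmbH → Summit Capital LLC (R1): 85% × 91% × 59% = 45.6365% of Pinebrook Holdings Ltd.
Chain via Northgate Group plc → Cobalt Realty LP (R1): 100% × 82% × 19% = 15.58% of Pinebrook Holdings Ltd.
Direct interest in Pinebrook Holdings Ltd: 5%.
Aggregating (R3): 45.6365% + 15.58% + 5% = 66.2165%.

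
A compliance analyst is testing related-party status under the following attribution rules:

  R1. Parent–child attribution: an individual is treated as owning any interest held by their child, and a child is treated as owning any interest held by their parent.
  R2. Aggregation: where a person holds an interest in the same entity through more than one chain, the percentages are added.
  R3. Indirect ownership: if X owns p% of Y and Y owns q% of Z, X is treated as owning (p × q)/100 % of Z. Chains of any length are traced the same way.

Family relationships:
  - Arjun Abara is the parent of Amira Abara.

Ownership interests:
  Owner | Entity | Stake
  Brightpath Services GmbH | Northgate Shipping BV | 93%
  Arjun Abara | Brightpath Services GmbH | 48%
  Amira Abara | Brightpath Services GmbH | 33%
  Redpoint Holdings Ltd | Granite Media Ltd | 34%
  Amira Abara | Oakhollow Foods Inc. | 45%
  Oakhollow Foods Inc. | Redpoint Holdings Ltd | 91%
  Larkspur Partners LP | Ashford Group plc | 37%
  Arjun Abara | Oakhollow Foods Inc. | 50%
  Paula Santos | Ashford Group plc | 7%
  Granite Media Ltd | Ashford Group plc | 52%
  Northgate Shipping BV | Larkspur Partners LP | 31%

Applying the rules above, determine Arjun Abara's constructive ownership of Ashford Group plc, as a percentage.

By parent–child attribution (R1), Arjun Abara is treated as also owning Amira Abara's interest in Brightpath Services GmbH, giving 48% + 33% = 81%.
By parent–child attribution (R1), Arjun Abara is treated as also owning Amira Abara's interest in Oakhollow Foods Inc, giving 50% + 45% = 95%.
Chain via Brightpath Services GmbH → Northgate Shipping BV → Larkspur Partners LP (R3): 81% × 93% × 31% × 37% = 8.640351% of Ashford Group plc.
Chain via Oakhollow Foods Inc. → Redpoint Holdings Ltd → Granite Media Ltd (R3): 95% × 91% × 34% × 52% = 15.28436% of Ashford Group plc.
Aggregating (R2): 8.640351% + 15.28436% = 23.924711%.

23.924711%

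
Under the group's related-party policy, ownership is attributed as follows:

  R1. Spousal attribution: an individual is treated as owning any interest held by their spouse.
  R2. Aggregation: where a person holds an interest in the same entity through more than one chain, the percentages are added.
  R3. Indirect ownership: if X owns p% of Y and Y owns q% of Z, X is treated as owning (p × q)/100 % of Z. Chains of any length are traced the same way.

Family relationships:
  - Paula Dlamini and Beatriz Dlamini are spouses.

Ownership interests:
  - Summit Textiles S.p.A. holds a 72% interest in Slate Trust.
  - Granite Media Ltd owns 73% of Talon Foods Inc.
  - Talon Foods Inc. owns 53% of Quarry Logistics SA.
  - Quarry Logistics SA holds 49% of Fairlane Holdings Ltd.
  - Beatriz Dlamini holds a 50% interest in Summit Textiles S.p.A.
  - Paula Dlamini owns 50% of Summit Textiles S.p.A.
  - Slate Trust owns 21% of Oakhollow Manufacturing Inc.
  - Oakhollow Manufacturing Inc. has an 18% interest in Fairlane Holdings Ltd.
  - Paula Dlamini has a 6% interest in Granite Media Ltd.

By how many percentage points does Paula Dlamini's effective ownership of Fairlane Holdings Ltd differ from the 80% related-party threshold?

76.140914

By spousal attribution (R1), Paula Dlamini is treated as also owning Beatriz Dlamini's interest in Summit Textiles S.p.A, giving 50% + 50% = 100%.
Chain via Granite Media Ltd → Talon Foods Inc. → Quarry Logistics SA (R3): 6% × 73% × 53% × 49% = 1.137486% of Fairlane Holdings Ltd.
Chain via Summit Textiles S.p.A. → Slate Trust → Oakhollow Manufacturing Inc. (R3): 100% × 72% × 21% × 18% = 2.7216% of Fairlane Holdings Ltd.
Aggregating (R2): 1.137486% + 2.7216% = 3.859086%.
3.859086% falls short of the 80% threshold by 76.140914 percentage points.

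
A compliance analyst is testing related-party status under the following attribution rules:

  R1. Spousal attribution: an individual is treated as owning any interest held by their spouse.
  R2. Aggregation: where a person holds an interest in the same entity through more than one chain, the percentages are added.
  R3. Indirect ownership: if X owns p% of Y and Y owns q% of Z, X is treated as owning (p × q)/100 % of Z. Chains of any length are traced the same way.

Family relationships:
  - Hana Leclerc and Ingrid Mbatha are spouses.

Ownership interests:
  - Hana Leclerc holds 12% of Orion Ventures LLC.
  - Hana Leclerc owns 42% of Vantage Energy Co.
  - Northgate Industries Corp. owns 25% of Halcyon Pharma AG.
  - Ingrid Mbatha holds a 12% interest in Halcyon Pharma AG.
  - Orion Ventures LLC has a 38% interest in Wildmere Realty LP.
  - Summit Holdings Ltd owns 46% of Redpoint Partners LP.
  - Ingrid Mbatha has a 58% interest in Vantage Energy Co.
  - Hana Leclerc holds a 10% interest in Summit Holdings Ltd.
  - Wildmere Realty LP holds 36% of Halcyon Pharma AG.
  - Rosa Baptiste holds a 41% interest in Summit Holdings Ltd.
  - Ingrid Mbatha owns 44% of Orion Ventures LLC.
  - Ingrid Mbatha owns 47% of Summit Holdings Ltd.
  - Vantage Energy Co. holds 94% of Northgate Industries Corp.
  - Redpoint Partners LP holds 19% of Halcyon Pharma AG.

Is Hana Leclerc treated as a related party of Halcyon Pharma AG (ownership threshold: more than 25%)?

By spousal attribution (R1), Hana Leclerc is treated as also owning Ingrid Mbatha's interest in Orion Ventures LLC, giving 12% + 44% = 56%.
By spousal attribution (R1), Hana Leclerc is treated as also owning Ingrid Mbatha's interest in Summit Holdings Ltd, giving 10% + 47% = 57%.
By spousal attribution (R1), Hana Leclerc is treated as also owning Ingrid Mbatha's interest in Vantage Energy Co, giving 42% + 58% = 100%.
By spousal attribution (R1), Hana Leclerc is treated as owning Ingrid Mbatha's 12% interest in Halcyon Pharma AG.
Chain via Orion Ventures LLC → Wildmere Realty LP (R3): 56% × 38% × 36% = 7.6608% of Halcyon Pharma AG.
Chain via Summit Holdings Ltd → Redpoint Partners LP (R3): 57% × 46% × 19% = 4.9818% of Halcyon Pharma AG.
Chain via Vantage Energy Co. → Northgate Industries Corp. (R3): 100% × 94% × 25% = 23.5% of Halcyon Pharma AG.
Direct interest in Halcyon Pharma AG: 12%.
Aggregating (R2): 7.6608% + 4.9818% + 23.5% + 12% = 48.1426%.
48.1426% exceeds the 25% threshold, so Hana is a related party to Halcyon Pharma AG.

Yes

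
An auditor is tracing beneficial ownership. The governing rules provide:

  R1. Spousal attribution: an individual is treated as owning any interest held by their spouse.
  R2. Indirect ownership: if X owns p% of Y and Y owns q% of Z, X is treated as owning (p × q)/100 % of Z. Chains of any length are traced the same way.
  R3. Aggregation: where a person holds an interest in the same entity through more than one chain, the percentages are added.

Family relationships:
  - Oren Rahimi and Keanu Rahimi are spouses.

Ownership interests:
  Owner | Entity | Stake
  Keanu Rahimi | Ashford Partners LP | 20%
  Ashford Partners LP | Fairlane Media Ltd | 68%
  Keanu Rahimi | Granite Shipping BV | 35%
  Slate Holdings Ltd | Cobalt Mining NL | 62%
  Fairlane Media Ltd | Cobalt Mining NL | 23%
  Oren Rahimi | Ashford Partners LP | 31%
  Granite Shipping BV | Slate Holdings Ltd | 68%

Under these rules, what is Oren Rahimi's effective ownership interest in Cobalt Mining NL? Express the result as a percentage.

By spousal attribution (R1), Oren Rahimi is treated as also owning Keanu Rahimi's interest in Ashford Partners LP, giving 31% + 20% = 51%.
By spousal attribution (R1), Oren Rahimi is treated as owning Keanu Rahimi's 35% interest in Granite Shipping BV.
Chain via Ashford Partners LP → Fairlane Media Ltd (R2): 51% × 68% × 23% = 7.9764% of Cobalt Mining NL.
Chain via Granite Shipping BV → Slate Holdings Ltd (R2): 35% × 68% × 62% = 14.756% of Cobalt Mining NL.
Aggregating (R3): 7.9764% + 14.756% = 22.7324%.

22.7324%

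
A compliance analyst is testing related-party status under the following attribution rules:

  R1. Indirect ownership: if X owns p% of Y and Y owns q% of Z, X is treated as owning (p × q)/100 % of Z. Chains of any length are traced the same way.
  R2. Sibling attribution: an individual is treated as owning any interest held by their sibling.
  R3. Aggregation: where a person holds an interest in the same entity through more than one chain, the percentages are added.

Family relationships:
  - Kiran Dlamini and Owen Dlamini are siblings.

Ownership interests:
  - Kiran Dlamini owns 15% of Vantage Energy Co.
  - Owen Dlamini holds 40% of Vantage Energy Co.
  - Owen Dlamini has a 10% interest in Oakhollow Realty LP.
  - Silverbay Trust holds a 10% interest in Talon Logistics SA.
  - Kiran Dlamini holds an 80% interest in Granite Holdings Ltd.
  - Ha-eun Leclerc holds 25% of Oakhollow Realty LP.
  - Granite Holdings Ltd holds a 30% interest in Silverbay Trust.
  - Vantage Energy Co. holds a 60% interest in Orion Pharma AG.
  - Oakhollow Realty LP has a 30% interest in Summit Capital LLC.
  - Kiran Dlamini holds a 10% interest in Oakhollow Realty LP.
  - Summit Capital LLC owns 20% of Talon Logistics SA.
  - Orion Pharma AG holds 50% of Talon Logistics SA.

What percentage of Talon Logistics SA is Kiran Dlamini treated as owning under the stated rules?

By sibling attribution (R2), Kiran Dlamini is treated as also owning Owen Dlamini's interest in Oakhollow Realty LP, giving 10% + 10% = 20%.
By sibling attribution (R2), Kiran Dlamini is treated as also owning Owen Dlamini's interest in Vantage Energy Co, giving 15% + 40% = 55%.
Chain via Oakhollow Realty LP → Summit Capital LLC (R1): 20% × 30% × 20% = 1.2% of Talon Logistics SA.
Chain via Vantage Energy Co. → Orion Pharma AG (R1): 55% × 60% × 50% = 16.5% of Talon Logistics SA.
Chain via Granite Holdings Ltd → Silverbay Trust (R1): 80% × 30% × 10% = 2.4% of Talon Logistics SA.
Aggregating (R3): 1.2% + 16.5% + 2.4% = 20.1%.

20.1%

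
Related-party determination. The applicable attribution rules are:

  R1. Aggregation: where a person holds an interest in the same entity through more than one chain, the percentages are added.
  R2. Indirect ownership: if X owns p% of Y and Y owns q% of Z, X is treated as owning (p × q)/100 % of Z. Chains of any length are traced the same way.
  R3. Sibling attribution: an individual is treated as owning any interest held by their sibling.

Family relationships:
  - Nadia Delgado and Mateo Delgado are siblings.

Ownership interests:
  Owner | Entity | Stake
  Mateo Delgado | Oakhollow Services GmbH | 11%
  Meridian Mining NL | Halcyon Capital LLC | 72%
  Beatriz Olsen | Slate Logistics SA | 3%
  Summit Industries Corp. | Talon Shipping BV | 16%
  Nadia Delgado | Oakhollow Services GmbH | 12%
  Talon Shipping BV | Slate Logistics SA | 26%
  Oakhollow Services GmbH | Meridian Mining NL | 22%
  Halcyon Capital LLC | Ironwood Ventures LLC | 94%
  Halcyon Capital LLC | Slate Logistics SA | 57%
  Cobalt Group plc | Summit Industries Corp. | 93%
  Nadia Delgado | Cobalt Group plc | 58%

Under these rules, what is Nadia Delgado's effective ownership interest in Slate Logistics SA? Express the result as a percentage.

4.320528%

By sibling attribution (R3), Nadia Delgado is treated as also owning Mateo Delgado's interest in Oakhollow Services GmbH, giving 12% + 11% = 23%.
Chain via Oakhollow Services GmbH → Meridian Mining NL → Halcyon Capital LLC (R2): 23% × 22% × 72% × 57% = 2.076624% of Slate Logistics SA.
Chain via Cobalt Group plc → Summit Industries Corp. → Talon Shipping BV (R2): 58% × 93% × 16% × 26% = 2.243904% of Slate Logistics SA.
Aggregating (R1): 2.076624% + 2.243904% = 4.320528%.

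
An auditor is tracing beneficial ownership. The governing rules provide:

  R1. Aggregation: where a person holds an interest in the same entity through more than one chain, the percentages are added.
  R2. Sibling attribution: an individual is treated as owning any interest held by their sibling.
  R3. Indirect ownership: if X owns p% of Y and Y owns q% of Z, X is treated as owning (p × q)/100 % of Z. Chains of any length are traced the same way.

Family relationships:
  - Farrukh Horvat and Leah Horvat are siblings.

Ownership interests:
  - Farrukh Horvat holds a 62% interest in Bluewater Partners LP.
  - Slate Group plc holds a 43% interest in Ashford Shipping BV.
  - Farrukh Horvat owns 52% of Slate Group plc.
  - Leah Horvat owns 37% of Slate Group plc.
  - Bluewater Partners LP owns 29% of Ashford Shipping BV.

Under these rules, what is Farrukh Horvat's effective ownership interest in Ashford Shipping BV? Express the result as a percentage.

56.25%

By sibling attribution (R2), Farrukh Horvat is treated as also owning Leah Horvat's interest in Slate Group plc, giving 52% + 37% = 89%.
Chain via Bluewater Partners LP (R3): 62% × 29% = 17.98% of Ashford Shipping BV.
Chain via Slate Group plc (R3): 89% × 43% = 38.27% of Ashford Shipping BV.
Aggregating (R1): 17.98% + 38.27% = 56.25%.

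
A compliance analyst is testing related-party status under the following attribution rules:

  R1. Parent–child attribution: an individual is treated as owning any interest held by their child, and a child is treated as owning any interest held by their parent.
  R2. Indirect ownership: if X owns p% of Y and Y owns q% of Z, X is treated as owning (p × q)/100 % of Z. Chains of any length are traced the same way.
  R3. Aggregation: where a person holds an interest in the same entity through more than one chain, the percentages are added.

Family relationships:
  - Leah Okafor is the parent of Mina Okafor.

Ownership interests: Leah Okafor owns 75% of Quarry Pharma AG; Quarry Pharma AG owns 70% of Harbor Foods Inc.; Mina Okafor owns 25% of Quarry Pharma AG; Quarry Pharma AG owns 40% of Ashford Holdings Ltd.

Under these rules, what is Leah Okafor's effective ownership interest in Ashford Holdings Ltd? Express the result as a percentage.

40%

By parent–child attribution (R1), Leah Okafor is treated as also owning Mina Okafor's interest in Quarry Pharma AG, giving 75% + 25% = 100%.
Chain via Quarry Pharma AG (R2): 100% × 40% = 40% of Ashford Holdings Ltd.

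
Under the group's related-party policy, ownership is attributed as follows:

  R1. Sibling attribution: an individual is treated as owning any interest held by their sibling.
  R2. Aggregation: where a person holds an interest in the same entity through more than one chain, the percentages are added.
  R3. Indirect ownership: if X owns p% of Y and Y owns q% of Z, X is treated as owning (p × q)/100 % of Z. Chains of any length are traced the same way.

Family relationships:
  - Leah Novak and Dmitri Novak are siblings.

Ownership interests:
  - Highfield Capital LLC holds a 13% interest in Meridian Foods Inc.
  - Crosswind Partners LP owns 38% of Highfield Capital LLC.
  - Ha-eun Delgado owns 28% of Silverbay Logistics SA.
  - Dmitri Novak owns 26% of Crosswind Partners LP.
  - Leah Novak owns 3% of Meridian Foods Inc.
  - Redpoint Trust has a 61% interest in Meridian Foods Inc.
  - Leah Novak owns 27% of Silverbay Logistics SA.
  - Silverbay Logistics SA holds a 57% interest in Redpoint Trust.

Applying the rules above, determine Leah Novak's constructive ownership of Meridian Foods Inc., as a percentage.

13.6723%

By sibling attribution (R1), Leah Novak is treated as owning Dmitri Novak's 26% interest in Crosswind Partners LP.
Chain via Silverbay Logistics SA → Redpoint Trust (R3): 27% × 57% × 61% = 9.3879% of Meridian Foods Inc.
Direct interest in Meridian Foods Inc: 3%.
Chain via Crosswind Partners LP → Highfield Capital LLC (R3): 26% × 38% × 13% = 1.2844% of Meridian Foods Inc.
Aggregating (R2): 9.3879% + 3% + 1.2844% = 13.6723%.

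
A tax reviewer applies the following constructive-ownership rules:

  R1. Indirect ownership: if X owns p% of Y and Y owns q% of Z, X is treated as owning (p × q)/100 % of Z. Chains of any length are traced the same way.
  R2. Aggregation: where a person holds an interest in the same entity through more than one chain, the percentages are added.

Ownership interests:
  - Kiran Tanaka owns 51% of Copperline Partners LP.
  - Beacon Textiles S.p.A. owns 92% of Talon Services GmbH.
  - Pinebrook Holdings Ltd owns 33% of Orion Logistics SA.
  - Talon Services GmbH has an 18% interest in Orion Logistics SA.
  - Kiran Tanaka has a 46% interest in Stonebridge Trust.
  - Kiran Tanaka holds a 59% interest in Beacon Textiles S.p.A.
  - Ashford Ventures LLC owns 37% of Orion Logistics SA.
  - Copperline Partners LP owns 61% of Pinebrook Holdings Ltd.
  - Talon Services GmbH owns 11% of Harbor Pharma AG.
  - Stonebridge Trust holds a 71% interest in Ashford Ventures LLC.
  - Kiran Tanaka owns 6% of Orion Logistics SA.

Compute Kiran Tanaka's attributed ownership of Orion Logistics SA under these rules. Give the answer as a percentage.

38.1209%

Chain via Stonebridge Trust → Ashford Ventures LLC (R1): 46% × 71% × 37% = 12.0842% of Orion Logistics SA.
Chain via Beacon Textiles S.p.A. → Talon Services GmbH (R1): 59% × 92% × 18% = 9.7704% of Orion Logistics SA.
Chain via Copperline Partners LP → Pinebrook Holdings Ltd (R1): 51% × 61% × 33% = 10.2663% of Orion Logistics SA.
Direct interest in Orion Logistics SA: 6%.
Aggregating (R2): 12.0842% + 9.7704% + 10.2663% + 6% = 38.1209%.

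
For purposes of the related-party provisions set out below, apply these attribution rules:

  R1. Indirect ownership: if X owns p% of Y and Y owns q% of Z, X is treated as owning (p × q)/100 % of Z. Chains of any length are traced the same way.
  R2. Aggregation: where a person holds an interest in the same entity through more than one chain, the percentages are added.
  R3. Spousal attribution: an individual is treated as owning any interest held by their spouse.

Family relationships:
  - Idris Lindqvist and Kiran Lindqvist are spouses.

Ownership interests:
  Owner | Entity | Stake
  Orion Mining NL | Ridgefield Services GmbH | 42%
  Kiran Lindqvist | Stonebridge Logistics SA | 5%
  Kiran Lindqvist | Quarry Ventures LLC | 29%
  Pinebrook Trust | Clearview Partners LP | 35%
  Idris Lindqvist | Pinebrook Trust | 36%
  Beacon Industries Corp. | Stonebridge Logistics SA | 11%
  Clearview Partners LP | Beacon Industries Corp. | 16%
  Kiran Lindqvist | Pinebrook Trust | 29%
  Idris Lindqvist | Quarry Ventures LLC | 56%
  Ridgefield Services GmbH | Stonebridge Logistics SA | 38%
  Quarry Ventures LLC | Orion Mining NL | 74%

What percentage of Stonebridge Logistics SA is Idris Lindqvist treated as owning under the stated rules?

By spousal attribution (R3), Idris Lindqvist is treated as also owning Kiran Lindqvist's interest in Pinebrook Trust, giving 36% + 29% = 65%.
By spousal attribution (R3), Idris Lindqvist is treated as also owning Kiran Lindqvist's interest in Quarry Ventures LLC, giving 56% + 29% = 85%.
By spousal attribution (R3), Idris Lindqvist is treated as owning Kiran Lindqvist's 5% interest in Stonebridge Logistics SA.
Chain via Pinebrook Trust → Clearview Partners LP → Beacon Industries Corp. (R1): 65% × 35% × 16% × 11% = 0.4004% of Stonebridge Logistics SA.
Chain via Quarry Ventures LLC → Orion Mining NL → Ridgefield Services GmbH (R1): 85% × 74% × 42% × 38% = 10.03884% of Stonebridge Logistics SA.
Direct interest in Stonebridge Logistics SA: 5%.
Aggregating (R2): 0.4004% + 10.03884% + 5% = 15.43924%.

15.43924%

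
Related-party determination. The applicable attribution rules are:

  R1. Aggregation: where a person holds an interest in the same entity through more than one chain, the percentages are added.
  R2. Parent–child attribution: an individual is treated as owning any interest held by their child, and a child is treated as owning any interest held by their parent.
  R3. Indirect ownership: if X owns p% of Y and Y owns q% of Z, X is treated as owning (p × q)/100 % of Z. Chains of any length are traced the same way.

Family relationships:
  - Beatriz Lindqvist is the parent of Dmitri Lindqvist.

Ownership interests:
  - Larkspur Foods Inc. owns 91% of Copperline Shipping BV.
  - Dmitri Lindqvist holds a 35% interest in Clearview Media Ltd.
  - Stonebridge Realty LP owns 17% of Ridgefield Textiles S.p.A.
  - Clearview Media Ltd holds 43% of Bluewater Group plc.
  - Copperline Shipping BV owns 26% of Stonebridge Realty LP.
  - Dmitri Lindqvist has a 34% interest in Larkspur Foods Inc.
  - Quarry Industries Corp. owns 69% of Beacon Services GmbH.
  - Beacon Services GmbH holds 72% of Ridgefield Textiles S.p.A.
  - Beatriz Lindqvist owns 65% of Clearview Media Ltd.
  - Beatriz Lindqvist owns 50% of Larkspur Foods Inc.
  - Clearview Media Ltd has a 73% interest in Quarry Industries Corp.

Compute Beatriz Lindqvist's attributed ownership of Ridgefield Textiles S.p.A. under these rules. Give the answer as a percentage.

39.645048%

By parent–child attribution (R2), Beatriz Lindqvist is treated as also owning Dmitri Lindqvist's interest in Clearview Media Ltd, giving 65% + 35% = 100%.
By parent–child attribution (R2), Beatriz Lindqvist is treated as also owning Dmitri Lindqvist's interest in Larkspur Foods Inc, giving 50% + 34% = 84%.
Chain via Clearview Media Ltd → Quarry Industries Corp. → Beacon Services GmbH (R3): 100% × 73% × 69% × 72% = 36.2664% of Ridgefield Textiles S.p.A.
Chain via Larkspur Foods Inc. → Copperline Shipping BV → Stonebridge Realty LP (R3): 84% × 91% × 26% × 17% = 3.378648% of Ridgefield Textiles S.p.A.
Aggregating (R1): 36.2664% + 3.378648% = 39.645048%.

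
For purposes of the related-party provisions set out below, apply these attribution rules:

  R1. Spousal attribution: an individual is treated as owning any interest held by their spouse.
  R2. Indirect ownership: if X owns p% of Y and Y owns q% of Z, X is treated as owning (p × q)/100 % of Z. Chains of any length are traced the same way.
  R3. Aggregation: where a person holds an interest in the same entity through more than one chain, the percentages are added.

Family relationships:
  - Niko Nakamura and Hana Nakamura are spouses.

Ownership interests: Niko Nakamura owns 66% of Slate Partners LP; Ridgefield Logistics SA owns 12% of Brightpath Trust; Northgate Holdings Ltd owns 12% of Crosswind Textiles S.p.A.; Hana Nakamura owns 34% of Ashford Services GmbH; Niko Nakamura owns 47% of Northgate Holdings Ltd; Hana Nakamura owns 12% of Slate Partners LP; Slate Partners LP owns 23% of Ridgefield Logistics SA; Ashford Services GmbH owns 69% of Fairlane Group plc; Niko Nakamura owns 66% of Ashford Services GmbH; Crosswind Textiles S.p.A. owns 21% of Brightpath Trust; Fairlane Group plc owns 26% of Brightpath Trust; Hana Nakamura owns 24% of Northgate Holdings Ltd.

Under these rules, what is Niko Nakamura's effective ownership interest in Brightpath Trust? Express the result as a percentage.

21.882%

By spousal attribution (R1), Niko Nakamura is treated as also owning Hana Nakamura's interest in Northgate Holdings Ltd, giving 47% + 24% = 71%.
By spousal attribution (R1), Niko Nakamura is treated as also owning Hana Nakamura's interest in Ashford Services GmbH, giving 66% + 34% = 100%.
By spousal attribution (R1), Niko Nakamura is treated as also owning Hana Nakamura's interest in Slate Partners LP, giving 66% + 12% = 78%.
Chain via Northgate Holdings Ltd → Crosswind Textiles S.p.A. (R2): 71% × 12% × 21% = 1.7892% of Brightpath Trust.
Chain via Ashford Services GmbH → Fairlane Group plc (R2): 100% × 69% × 26% = 17.94% of Brightpath Trust.
Chain via Slate Partners LP → Ridgefield Logistics SA (R2): 78% × 23% × 12% = 2.1528% of Brightpath Trust.
Aggregating (R3): 1.7892% + 17.94% + 2.1528% = 21.882%.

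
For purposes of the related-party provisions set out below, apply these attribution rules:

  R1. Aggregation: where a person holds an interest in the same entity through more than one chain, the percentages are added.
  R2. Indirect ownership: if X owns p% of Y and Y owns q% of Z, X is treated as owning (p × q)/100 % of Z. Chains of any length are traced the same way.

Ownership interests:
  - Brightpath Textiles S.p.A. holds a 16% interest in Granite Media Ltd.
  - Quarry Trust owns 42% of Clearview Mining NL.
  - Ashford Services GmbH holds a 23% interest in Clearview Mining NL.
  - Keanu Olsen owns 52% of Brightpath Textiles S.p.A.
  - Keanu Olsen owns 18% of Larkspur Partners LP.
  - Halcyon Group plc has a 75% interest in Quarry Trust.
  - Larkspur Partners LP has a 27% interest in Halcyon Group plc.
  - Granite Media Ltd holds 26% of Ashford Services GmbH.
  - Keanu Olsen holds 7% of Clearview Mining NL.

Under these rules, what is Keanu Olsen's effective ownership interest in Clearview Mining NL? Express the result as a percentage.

9.028436%

Chain via Larkspur Partners LP → Halcyon Group plc → Quarry Trust (R2): 18% × 27% × 75% × 42% = 1.5309% of Clearview Mining NL.
Chain via Brightpath Textiles S.p.A. → Granite Media Ltd → Ashford Services GmbH (R2): 52% × 16% × 26% × 23% = 0.497536% of Clearview Mining NL.
Direct interest in Clearview Mining NL: 7%.
Aggregating (R1): 1.5309% + 0.497536% + 7% = 9.028436%.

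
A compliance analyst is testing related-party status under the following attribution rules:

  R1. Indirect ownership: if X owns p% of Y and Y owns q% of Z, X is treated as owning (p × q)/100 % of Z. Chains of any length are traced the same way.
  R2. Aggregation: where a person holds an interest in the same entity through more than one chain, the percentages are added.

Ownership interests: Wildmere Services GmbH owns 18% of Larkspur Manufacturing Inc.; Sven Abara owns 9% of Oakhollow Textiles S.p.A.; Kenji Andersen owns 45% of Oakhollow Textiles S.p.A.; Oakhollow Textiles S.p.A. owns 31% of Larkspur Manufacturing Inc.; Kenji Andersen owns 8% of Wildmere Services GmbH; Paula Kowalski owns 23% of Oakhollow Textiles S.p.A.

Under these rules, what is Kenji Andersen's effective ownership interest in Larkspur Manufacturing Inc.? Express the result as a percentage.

Chain via Wildmere Services GmbH (R1): 8% × 18% = 1.44% of Larkspur Manufacturing Inc.
Chain via Oakhollow Textiles S.p.A. (R1): 45% × 31% = 13.95% of Larkspur Manufacturing Inc.
Aggregating (R2): 1.44% + 13.95% = 15.39%.

15.39%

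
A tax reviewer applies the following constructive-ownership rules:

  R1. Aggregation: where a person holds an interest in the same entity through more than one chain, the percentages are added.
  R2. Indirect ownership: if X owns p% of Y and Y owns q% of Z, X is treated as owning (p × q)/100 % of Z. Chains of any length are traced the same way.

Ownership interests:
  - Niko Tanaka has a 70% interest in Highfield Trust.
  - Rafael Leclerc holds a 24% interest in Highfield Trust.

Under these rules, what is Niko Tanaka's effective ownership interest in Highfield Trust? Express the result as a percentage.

70%

Direct interest in Highfield Trust: 70%.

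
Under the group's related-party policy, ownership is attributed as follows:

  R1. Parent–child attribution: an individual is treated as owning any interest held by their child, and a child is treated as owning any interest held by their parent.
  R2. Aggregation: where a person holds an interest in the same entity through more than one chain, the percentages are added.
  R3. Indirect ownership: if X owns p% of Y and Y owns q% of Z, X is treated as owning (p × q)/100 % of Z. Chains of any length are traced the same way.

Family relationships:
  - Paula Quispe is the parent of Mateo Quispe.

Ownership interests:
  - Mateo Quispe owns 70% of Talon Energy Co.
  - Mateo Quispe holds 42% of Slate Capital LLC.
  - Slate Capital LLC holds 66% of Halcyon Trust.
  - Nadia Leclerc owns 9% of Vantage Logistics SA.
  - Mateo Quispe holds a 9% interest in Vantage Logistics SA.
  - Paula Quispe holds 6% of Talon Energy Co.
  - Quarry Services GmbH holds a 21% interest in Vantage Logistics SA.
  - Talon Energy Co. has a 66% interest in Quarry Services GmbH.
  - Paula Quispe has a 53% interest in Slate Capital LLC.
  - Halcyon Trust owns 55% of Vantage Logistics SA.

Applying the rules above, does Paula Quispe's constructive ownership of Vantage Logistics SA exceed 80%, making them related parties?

No

By parent–child attribution (R1), Paula Quispe is treated as also owning Mateo Quispe's interest in Talon Energy Co, giving 6% + 70% = 76%.
By parent–child attribution (R1), Paula Quispe is treated as also owning Mateo Quispe's interest in Slate Capital LLC, giving 53% + 42% = 95%.
By parent–child attribution (R1), Paula Quispe is treated as owning Mateo Quispe's 9% interest in Vantage Logistics SA.
Chain via Talon Energy Co. → Quarry Services GmbH (R3): 76% × 66% × 21% = 10.5336% of Vantage Logistics SA.
Chain via Slate Capital LLC → Halcyon Trust (R3): 95% × 66% × 55% = 34.485% of Vantage Logistics SA.
Direct interest in Vantage Logistics SA: 9%.
Aggregating (R2): 10.5336% + 34.485% + 9% = 54.0186%.
54.0186% does not exceed the 80% threshold, so Paula is not a related party to Vantage Logistics SA.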